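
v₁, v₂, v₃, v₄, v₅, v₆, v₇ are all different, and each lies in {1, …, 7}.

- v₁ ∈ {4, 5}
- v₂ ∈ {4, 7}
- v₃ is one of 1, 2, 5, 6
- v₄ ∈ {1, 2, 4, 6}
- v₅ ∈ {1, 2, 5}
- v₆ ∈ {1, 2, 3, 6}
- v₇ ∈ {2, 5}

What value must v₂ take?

7

Among the 7 variables, 3 fits only v₆ (and all 7 values in {1, 2, 3, 4, 5, 6, 7} must be used), so v₆ = 3.
The 6 still-open variables together cover exactly {1, 2, 4, 5, 6, 7} — 6 values for 6 variables — and 7 appears only in v₂'s list, so v₂ = 7.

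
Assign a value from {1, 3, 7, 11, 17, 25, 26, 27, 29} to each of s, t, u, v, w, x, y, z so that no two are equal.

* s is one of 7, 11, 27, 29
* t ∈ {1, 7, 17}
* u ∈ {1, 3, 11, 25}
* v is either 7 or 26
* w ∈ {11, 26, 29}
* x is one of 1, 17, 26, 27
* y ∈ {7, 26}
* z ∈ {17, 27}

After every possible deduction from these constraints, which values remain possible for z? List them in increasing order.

v and y share exactly the 2 values {7, 26}; by pigeonhole those values go to them, so strike 7, 26 from s, t, w, x.
t, x, z share exactly the 3 values {1, 17, 27}; by pigeonhole those values go to them, so strike 1, 17, 27 from s, u.
s and w share exactly the 2 values {11, 29}; by pigeonhole those values go to them, so strike 11, 29 from u.
No further eliminations apply; z can still be any of 17, 27.

17, 27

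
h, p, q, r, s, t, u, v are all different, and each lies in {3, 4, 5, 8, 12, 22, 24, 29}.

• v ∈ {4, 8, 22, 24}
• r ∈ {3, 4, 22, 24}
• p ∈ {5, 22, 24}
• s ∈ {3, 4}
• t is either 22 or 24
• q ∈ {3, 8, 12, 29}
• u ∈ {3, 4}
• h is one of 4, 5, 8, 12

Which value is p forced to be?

Among the 8 variables, 29 fits only q (and all 8 values in {3, 4, 5, 8, 12, 22, 24, 29} must be used), so q = 29.
Among the 7 still-open variables, 12 fits only h (and all 7 values in {3, 4, 5, 8, 12, 22, 24} must be used), so h = 12.
Among the 6 still-open variables, 5 fits only p (and all 6 values in {3, 4, 5, 8, 22, 24} must be used), so p = 5.

5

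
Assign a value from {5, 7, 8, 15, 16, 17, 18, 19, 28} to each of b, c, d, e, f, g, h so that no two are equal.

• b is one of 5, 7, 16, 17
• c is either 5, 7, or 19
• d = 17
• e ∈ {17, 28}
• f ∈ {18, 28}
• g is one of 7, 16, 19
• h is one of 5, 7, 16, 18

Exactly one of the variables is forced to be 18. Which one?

f

d's domain is down to {17}, so d = 17. Strike 17 from b, e.
e's domain is down to {28}, so e = 28. Eliminate 28 elsewhere: f.
So 18 goes to f.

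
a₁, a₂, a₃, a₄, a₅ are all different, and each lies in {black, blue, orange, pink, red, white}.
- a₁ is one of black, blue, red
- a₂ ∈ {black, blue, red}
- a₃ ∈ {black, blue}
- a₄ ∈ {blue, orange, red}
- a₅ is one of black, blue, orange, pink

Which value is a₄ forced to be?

The 5 variables draw from only 5 values {black, blue, orange, pink, red}, so each is used; only a₅ can be pink, hence a₅ = pink.
Among the 4 still-open variables, orange fits only a₄ (and all 4 values in {black, blue, orange, red} must be used), so a₄ = orange.

orange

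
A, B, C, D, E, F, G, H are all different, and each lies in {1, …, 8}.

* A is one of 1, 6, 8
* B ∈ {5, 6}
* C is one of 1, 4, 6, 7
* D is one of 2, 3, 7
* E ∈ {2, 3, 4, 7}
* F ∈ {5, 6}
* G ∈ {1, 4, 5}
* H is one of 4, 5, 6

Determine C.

The 8 variables draw from only 8 values {1, 2, 3, 4, 5, 6, 7, 8}, so each is used; only A can be 8, hence A = 8.
The 2 variables B and F are confined to {5, 6}, which locks those values in; drop them from C, G, H.
H has just one choice, so H = 4. So C, E, G can't be 4.
G's domain is down to {1}, so G = 1. Strike 1 from C.
So C = 7.

7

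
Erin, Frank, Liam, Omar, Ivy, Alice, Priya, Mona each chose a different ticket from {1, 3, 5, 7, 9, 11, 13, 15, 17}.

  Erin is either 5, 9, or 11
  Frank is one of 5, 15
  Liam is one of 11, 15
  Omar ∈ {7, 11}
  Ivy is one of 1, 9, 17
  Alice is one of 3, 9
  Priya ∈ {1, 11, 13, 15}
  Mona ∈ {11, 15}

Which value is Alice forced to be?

The 2 variables Liam and Mona are confined to {11, 15}, which locks those values in; drop them from Erin, Frank, Omar, Priya.
Frank's domain is down to {5}, so Frank = 5. Remove 5 from Erin.
Omar's domain is down to {7}, so Omar = 7.
Erin must be 9 (only option left). Strike 9 from Ivy, Alice.
So Alice = 3.

3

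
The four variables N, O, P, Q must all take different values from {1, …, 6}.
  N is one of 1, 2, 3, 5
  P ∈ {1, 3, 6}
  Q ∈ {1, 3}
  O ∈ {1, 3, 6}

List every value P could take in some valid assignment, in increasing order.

O, P, Q share exactly the 3 values {1, 3, 6}; by pigeonhole those values go to them, so strike 1, 3, 6 from N.
No further eliminations apply; P can still be any of 1, 3, 6.

1, 3, 6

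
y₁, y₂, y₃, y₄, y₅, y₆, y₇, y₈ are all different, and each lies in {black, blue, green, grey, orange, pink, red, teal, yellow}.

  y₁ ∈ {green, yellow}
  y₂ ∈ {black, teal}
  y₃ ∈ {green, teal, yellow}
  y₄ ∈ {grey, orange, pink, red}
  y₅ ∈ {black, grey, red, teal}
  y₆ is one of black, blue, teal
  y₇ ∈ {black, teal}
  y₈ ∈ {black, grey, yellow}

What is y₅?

red

The 2 variables y₂ and y₇ are confined to {black, teal}, which locks those values in; drop them from y₃, y₅, y₆, y₈.
y₆ must be blue (only option left).
The 2 variables y₁ and y₃ are confined to {green, yellow}, which locks those values in; drop them from y₈.
y₈'s domain is down to {grey}, so y₈ = grey. Remove grey from y₄, y₅.
So y₅ = red.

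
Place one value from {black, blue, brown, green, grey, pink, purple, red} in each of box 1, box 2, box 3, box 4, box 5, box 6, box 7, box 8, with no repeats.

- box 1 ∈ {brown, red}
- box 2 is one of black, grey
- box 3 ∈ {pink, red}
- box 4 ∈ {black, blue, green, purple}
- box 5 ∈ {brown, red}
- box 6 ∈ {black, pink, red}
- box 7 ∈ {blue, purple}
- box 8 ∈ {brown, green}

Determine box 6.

Among the 8 variables, grey fits only box 2 (and all 8 values in {black, blue, brown, green, grey, pink, purple, red} must be used), so box 2 = grey.
box 1 and box 5 share exactly the 2 values {brown, red}; by pigeonhole those values go to them, so strike brown, red from box 3, box 6, box 8.
box 3 must be pink (only option left). Remove pink from box 6.
So box 6 = black.

black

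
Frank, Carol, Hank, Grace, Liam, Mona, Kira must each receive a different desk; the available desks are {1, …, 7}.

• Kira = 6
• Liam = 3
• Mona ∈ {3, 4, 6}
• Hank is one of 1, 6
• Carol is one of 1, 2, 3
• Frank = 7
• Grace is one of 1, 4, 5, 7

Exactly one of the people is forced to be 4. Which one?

Mona

Frank must be 7 (only option left). Eliminate 7 elsewhere: Grace.
That leaves Liam = 3. So Carol, Mona can't be 3.
Kira must be 6 (only option left). So Hank, Mona can't be 6.
So 4 goes to Mona.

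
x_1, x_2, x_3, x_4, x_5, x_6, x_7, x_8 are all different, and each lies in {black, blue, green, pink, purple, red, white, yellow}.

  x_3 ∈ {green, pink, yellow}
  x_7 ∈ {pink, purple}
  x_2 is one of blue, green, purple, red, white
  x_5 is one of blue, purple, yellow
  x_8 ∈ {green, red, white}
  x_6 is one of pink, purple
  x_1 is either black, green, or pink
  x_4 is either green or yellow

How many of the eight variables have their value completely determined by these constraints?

2

Among the 8 variables, black fits only x_1 (and all 8 values in {black, blue, green, pink, purple, red, white, yellow} must be used), so x_1 = black.
The 2 variables x_6 and x_7 are confined to {pink, purple}, which locks those values in; drop them from x_2, x_3, x_5.
x_3 and x_4 between them cover only {green, yellow} — a naked pair. Remove those values from x_2, x_5, x_8.
x_5 must be blue (only option left). Eliminate blue elsewhere: x_2.
Determined: x_1=black, x_5=blue. The other variables each still have more than one consistent value. That makes 2.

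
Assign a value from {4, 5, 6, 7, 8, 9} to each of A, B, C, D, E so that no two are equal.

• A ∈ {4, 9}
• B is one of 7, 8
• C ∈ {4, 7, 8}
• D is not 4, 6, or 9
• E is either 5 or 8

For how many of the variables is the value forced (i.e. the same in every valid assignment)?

2

Among the 5 variables, 9 fits only A (and all 5 values in {4, 5, 7, 8, 9} must be used), so A = 9.
The 4 still-open variables together cover exactly {4, 5, 7, 8} — 4 values for 4 variables — and 4 appears only in C's list, so C = 4.
Determined: A=9, C=4. The other variables each still have more than one consistent value. That makes 2.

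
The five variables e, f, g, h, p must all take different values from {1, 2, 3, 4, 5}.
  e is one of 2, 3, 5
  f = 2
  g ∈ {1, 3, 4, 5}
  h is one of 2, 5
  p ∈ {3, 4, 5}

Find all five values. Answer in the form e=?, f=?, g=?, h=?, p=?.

e=3, f=2, g=1, h=5, p=4

f has just one choice, so f = 2. Remove 2 from e, h.
h has just one choice, so h = 5. Eliminate 5 elsewhere: e, g, p.
e's domain is down to {3}, so e = 3. Eliminate 3 elsewhere: g, p.
That leaves p = 4. So g can't be 4.
g's domain is down to {1}, so g = 1.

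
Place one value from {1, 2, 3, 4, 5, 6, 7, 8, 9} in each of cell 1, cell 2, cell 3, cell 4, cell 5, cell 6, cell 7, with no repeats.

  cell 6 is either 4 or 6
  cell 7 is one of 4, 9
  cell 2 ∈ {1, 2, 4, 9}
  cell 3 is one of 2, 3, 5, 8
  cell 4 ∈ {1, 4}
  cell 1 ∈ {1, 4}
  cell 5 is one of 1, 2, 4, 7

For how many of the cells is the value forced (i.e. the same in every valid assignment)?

4

The 2 variables cell 1 and cell 4 are confined to {1, 4}, which locks those values in; drop them from cell 2, cell 5, cell 6, cell 7.
cell 6 has just one choice, so cell 6 = 6.
cell 7 has just one choice, so cell 7 = 9. Remove 9 from cell 2.
cell 2 must be 2 (only option left). Remove 2 from cell 3, cell 5.
cell 5 has just one choice, so cell 5 = 7.
Determined: cell 2=2, cell 5=7, cell 6=6, cell 7=9. The other cells each still have more than one consistent value. That makes 4.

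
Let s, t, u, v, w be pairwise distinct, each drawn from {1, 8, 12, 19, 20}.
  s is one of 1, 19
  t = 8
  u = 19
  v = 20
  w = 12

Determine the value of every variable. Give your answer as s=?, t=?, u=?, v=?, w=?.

s=1, t=8, u=19, v=20, w=12

t must be 8 (only option left).
That leaves u = 19. So s can't be 19.
v's domain is down to {20}, so v = 20.
w must be 12 (only option left).
s's domain is down to {1}, so s = 1.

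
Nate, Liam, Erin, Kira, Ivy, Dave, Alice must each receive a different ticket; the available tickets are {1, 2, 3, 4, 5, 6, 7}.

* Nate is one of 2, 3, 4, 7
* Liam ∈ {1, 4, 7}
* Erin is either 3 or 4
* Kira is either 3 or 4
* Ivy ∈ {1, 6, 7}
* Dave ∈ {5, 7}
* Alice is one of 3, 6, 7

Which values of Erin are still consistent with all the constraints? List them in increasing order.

3, 4

The 7 variables draw from only 7 values {1, 2, 3, 4, 5, 6, 7}, so each is used; only Nate can be 2, hence Nate = 2.
The 6 still-open variables draw from only 6 values {1, 3, 4, 5, 6, 7}, so each is used; only Dave can be 5, hence Dave = 5.
Erin and Kira between them cover only {3, 4} — a naked pair. Remove those values from Liam, Alice.
No further eliminations apply; Erin can still be any of 3, 4.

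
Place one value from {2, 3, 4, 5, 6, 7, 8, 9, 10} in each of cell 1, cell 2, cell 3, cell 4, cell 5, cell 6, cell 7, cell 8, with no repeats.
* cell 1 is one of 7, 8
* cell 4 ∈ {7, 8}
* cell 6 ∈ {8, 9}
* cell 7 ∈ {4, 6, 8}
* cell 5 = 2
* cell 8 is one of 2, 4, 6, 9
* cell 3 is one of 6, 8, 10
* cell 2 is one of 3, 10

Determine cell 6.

9

cell 5's domain is down to {2}, so cell 5 = 2. Eliminate 2 elsewhere: cell 8.
Among the 7 still-open variables, 3 fits only cell 2 (and all 7 values in {3, 4, 6, 7, 8, 9, 10} must be used), so cell 2 = 3.
The 6 still-open variables together cover exactly {4, 6, 7, 8, 9, 10} — 6 values for 6 variables — and 10 appears only in cell 3's list, so cell 3 = 10.
The 2 variables cell 1 and cell 4 are confined to {7, 8}, which locks those values in; drop them from cell 6, cell 7.
So cell 6 = 9.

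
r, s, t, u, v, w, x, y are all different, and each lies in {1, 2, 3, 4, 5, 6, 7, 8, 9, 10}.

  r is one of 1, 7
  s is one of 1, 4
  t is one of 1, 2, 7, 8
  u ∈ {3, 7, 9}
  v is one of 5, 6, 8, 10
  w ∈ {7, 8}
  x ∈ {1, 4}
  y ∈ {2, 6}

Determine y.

s and x between them cover only {1, 4} — a naked pair. Remove those values from r, t.
r's domain is down to {7}, so r = 7. Remove 7 from t, u, w.
w's domain is down to {8}, so w = 8. Remove 8 from t, v.
t has just one choice, so t = 2. Eliminate 2 elsewhere: y.
So y = 6.

6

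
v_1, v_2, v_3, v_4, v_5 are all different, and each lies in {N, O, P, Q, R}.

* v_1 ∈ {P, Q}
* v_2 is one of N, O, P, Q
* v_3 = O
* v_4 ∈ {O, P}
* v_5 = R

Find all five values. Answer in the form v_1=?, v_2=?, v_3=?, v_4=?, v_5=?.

v_3 has just one choice, so v_3 = O. Strike O from v_2, v_4.
v_4 has just one choice, so v_4 = P. Strike P from v_1, v_2.
v_5 must be R (only option left).
v_1 has just one choice, so v_1 = Q. So v_2 can't be Q.
v_2's domain is down to {N}, so v_2 = N.

v_1=Q, v_2=N, v_3=O, v_4=P, v_5=R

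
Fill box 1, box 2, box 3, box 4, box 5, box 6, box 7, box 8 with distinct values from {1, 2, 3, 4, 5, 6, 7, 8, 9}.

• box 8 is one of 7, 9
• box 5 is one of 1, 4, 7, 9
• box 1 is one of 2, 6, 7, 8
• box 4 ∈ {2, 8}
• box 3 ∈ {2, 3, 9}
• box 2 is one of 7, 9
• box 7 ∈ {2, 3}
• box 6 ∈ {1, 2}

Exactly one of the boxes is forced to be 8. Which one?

box 4

The 8 variables draw from only 8 values {1, 2, 3, 4, 6, 7, 8, 9}, so each is used; only box 5 can be 4, hence box 5 = 4.
Among the 7 still-open variables, 1 fits only box 6 (and all 7 values in {1, 2, 3, 6, 7, 8, 9} must be used), so box 6 = 1.
The 6 still-open variables together cover exactly {2, 3, 6, 7, 8, 9} — 6 values for 6 variables — and 6 appears only in box 1's list, so box 1 = 6.
The 5 still-open variables draw from only 5 values {2, 3, 7, 8, 9}, so each is used; only box 4 can be 8, hence box 4 = 8.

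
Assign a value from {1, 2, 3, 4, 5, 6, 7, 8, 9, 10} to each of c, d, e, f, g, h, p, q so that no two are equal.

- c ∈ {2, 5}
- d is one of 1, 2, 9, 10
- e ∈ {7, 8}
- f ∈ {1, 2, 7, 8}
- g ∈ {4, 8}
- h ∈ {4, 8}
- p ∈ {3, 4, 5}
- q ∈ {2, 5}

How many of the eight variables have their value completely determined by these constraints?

3

c and q share exactly the 2 values {2, 5}; by pigeonhole those values go to them, so strike 2, 5 from d, f, p.
g and h share exactly the 2 values {4, 8}; by pigeonhole those values go to them, so strike 4, 8 from e, f, p.
e's domain is down to {7}, so e = 7. Remove 7 from f.
f must be 1 (only option left). Remove 1 from d.
p's domain is down to {3}, so p = 3.
Determined: e=7, f=1, p=3. The other variables each still have more than one consistent value. That makes 3.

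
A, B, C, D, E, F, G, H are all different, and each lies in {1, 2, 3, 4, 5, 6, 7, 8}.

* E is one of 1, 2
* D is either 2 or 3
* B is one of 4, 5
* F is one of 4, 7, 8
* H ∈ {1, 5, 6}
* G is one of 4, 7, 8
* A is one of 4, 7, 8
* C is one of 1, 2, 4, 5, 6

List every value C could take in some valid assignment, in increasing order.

1, 2, 6

Among the 8 variables, 3 fits only D (and all 8 values in {1, 2, 3, 4, 5, 6, 7, 8} must be used), so D = 3.
The 3 variables A, F, G are confined to {4, 7, 8}, which locks those values in; drop them from B, C.
B has just one choice, so B = 5. Remove 5 from C, H.
No further eliminations apply; C can still be any of 1, 2, 6.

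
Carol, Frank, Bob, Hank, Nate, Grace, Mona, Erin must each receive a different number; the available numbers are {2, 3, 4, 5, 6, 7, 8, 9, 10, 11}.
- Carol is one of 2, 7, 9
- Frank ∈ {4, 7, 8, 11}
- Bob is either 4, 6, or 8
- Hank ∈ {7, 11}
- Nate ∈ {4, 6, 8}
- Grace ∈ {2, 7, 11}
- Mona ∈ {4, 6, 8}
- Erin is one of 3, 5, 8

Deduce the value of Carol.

Bob, Nate, Mona between them cover only {4, 6, 8} — a naked triple. Remove those values from Frank, Erin.
Frank and Hank share exactly the 2 values {7, 11}; by pigeonhole those values go to them, so strike 7, 11 from Carol, Grace.
Grace has just one choice, so Grace = 2. Remove 2 from Carol.
So Carol = 9.

9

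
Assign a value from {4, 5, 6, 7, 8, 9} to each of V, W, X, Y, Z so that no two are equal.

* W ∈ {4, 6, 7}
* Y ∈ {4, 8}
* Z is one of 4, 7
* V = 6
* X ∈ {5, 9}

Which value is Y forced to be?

8

V must be 6 (only option left). Eliminate 6 elsewhere: W.
W and Z share exactly the 2 values {4, 7}; by pigeonhole those values go to them, so strike 4, 7 from Y.
So Y = 8.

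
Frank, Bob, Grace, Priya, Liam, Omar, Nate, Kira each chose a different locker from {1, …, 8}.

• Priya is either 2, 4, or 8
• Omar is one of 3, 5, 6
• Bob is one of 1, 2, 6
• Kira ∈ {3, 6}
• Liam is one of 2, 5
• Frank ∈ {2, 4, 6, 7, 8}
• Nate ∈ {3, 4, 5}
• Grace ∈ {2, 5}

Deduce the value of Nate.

4

The 8 variables draw from only 8 values {1, 2, 3, 4, 5, 6, 7, 8}, so each is used; only Bob can be 1, hence Bob = 1.
The 7 still-open variables together cover exactly {2, 3, 4, 5, 6, 7, 8} — 7 values for 7 variables — and 7 appears only in Frank's list, so Frank = 7.
Among the 6 still-open variables, 8 fits only Priya (and all 6 values in {2, 3, 4, 5, 6, 8} must be used), so Priya = 8.
The 5 still-open variables together cover exactly {2, 3, 4, 5, 6} — 5 values for 5 variables — and 4 appears only in Nate's list, so Nate = 4.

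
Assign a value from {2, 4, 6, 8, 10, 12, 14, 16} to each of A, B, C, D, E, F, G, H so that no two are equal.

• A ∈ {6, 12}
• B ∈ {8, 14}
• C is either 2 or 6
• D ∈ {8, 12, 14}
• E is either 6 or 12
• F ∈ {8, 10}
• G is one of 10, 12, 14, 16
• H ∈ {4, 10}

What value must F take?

The 8 variables draw from only 8 values {2, 4, 6, 8, 10, 12, 14, 16}, so each is used; only C can be 2, hence C = 2.
Among the 7 still-open variables, 4 fits only H (and all 7 values in {4, 6, 8, 10, 12, 14, 16} must be used), so H = 4.
The 6 still-open variables together cover exactly {6, 8, 10, 12, 14, 16} — 6 values for 6 variables — and 16 appears only in G's list, so G = 16.
The 5 still-open variables draw from only 5 values {6, 8, 10, 12, 14}, so each is used; only F can be 10, hence F = 10.

10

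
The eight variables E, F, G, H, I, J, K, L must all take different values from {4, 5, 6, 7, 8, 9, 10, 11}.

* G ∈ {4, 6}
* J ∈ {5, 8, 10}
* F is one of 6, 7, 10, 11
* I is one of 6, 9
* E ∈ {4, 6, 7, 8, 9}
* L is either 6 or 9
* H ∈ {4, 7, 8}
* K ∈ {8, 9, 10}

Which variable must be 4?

The 8 variables draw from only 8 values {4, 5, 6, 7, 8, 9, 10, 11}, so each is used; only J can be 5, hence J = 5.
The 7 still-open variables draw from only 7 values {4, 6, 7, 8, 9, 10, 11}, so each is used; only F can be 11, hence F = 11.
Among the 6 still-open variables, 10 fits only K (and all 6 values in {4, 6, 7, 8, 9, 10} must be used), so K = 10.
The 2 variables I and L are confined to {6, 9}, which locks those values in; drop them from E, G.
So 4 goes to G.

G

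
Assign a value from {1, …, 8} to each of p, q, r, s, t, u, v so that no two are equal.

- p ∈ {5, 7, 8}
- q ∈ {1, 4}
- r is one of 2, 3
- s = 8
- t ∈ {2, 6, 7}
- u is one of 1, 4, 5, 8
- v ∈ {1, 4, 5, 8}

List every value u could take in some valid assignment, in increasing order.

1, 4, 5

s has just one choice, so s = 8. Strike 8 from p, u, v.
q, u, v share exactly the 3 values {1, 4, 5}; by pigeonhole those values go to them, so strike 1, 4, 5 from p.
p must be 7 (only option left). So t can't be 7.
No further eliminations apply; u can still be any of 1, 4, 5.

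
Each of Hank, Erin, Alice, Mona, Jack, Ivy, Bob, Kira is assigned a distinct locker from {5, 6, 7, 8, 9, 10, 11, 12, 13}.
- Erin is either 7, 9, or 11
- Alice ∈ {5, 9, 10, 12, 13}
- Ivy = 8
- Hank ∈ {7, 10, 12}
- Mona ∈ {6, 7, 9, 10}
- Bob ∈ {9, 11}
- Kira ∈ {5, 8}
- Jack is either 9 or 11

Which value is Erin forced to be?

7

Ivy's domain is down to {8}, so Ivy = 8. Strike 8 from Kira.
Kira's domain is down to {5}, so Kira = 5. Strike 5 from Alice.
Jack and Bob share exactly the 2 values {9, 11}; by pigeonhole those values go to them, so strike 9, 11 from Erin, Alice, Mona.
So Erin = 7.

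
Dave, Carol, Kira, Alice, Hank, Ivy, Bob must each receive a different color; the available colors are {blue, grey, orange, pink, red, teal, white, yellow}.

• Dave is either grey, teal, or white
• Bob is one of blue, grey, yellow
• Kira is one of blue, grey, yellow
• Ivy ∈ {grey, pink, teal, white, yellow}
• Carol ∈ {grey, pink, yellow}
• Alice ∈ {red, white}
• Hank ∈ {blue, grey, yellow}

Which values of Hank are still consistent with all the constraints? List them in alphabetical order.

Among the 7 variables, red fits only Alice (and all 7 values in {blue, grey, pink, red, teal, white, yellow} must be used), so Alice = red.
Kira, Hank, Bob share exactly the 3 values {blue, grey, yellow}; by pigeonhole those values go to them, so strike blue, grey, yellow from Dave, Carol, Ivy.
Carol has just one choice, so Carol = pink. Eliminate pink elsewhere: Ivy.
No further eliminations apply; Hank can still be any of blue, grey, yellow.

blue, grey, yellow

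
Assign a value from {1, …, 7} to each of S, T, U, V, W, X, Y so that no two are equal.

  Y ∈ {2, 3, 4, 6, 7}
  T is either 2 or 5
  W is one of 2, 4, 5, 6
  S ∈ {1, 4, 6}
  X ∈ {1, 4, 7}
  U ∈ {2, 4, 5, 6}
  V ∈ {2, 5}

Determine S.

1

The 7 variables together cover exactly {1, 2, 3, 4, 5, 6, 7} — 7 values for 7 variables — and 3 appears only in Y's list, so Y = 3.
The 6 still-open variables draw from only 6 values {1, 2, 4, 5, 6, 7}, so each is used; only X can be 7, hence X = 7.
The 5 still-open variables draw from only 5 values {1, 2, 4, 5, 6}, so each is used; only S can be 1, hence S = 1.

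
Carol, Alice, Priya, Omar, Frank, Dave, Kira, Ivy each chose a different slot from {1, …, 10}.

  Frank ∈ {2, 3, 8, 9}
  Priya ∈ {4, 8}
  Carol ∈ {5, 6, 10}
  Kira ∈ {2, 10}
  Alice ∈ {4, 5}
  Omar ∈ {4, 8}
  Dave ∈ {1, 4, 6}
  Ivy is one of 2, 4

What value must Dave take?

Priya and Omar share exactly the 2 values {4, 8}; by pigeonhole those values go to them, so strike 4, 8 from Alice, Frank, Dave, Ivy.
That leaves Alice = 5. Eliminate 5 elsewhere: Carol.
Ivy's domain is down to {2}, so Ivy = 2. Strike 2 from Frank, Kira.
Kira must be 10 (only option left). Strike 10 from Carol.
Carol must be 6 (only option left). Remove 6 from Dave.
So Dave = 1.

1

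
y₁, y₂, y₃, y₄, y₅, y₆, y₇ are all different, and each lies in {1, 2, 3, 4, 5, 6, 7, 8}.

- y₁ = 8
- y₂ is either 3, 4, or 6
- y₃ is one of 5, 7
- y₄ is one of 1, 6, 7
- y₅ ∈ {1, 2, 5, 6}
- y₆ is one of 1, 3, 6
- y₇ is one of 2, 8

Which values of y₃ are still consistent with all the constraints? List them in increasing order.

y₁ must be 8 (only option left). So y₇ can't be 8.
y₇'s domain is down to {2}, so y₇ = 2. So y₅ can't be 2.
No further eliminations apply; y₃ can still be any of 5, 7.

5, 7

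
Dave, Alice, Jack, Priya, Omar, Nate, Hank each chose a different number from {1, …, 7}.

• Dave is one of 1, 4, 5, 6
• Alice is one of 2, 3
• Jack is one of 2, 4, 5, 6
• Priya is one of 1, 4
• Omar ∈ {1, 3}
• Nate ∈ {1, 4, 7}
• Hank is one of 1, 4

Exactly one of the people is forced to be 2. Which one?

Among the 7 variables, 7 fits only Nate (and all 7 values in {1, 2, 3, 4, 5, 6, 7} must be used), so Nate = 7.
The 2 variables Priya and Hank are confined to {1, 4}, which locks those values in; drop them from Dave, Jack, Omar.
That leaves Omar = 3. Strike 3 from Alice.
So 2 goes to Alice.

Alice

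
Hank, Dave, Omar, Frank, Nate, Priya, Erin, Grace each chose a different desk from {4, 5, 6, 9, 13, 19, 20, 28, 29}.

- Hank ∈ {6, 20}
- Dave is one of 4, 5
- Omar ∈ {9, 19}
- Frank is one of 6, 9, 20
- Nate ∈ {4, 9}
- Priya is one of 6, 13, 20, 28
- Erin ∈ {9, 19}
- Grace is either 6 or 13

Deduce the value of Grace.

13

The 8 variables together cover exactly {4, 5, 6, 9, 13, 19, 20, 28} — 8 values for 8 variables — and 5 appears only in Dave's list, so Dave = 5.
The 7 still-open variables together cover exactly {4, 6, 9, 13, 19, 20, 28} — 7 values for 7 variables — and 4 appears only in Nate's list, so Nate = 4.
Among the 6 still-open variables, 28 fits only Priya (and all 6 values in {6, 9, 13, 19, 20, 28} must be used), so Priya = 28.
The 5 still-open variables together cover exactly {6, 9, 13, 19, 20} — 5 values for 5 variables — and 13 appears only in Grace's list, so Grace = 13.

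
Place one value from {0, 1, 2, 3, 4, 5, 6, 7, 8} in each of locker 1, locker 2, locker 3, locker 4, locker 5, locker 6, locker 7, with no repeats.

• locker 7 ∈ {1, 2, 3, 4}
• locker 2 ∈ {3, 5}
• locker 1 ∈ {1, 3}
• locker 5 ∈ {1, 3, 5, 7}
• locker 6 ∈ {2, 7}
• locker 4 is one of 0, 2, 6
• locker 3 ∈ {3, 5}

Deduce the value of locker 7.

The 2 variables locker 2 and locker 3 are confined to {3, 5}, which locks those values in; drop them from locker 1, locker 5, locker 7.
locker 1 has just one choice, so locker 1 = 1. So locker 5, locker 7 can't be 1.
locker 5 has just one choice, so locker 5 = 7. So locker 6 can't be 7.
That leaves locker 6 = 2. So locker 4, locker 7 can't be 2.
So locker 7 = 4.

4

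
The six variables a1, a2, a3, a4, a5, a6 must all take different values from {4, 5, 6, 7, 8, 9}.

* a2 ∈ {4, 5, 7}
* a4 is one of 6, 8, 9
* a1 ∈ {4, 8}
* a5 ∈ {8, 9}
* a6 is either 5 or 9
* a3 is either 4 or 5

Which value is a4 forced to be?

Among the 6 variables, 6 fits only a4 (and all 6 values in {4, 5, 6, 7, 8, 9} must be used), so a4 = 6.

6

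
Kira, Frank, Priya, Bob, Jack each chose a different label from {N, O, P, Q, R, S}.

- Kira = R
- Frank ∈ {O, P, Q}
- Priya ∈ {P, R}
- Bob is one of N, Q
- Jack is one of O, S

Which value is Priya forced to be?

Kira must be R (only option left). So Priya can't be R.
So Priya = P.

P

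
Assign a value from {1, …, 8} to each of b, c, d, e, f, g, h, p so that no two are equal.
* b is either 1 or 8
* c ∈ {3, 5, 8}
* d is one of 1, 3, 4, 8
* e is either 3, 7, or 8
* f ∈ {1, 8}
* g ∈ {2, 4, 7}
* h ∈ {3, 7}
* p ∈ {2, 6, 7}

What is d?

4

Among the 8 variables, 5 fits only c (and all 8 values in {1, 2, 3, 4, 5, 6, 7, 8} must be used), so c = 5.
The 7 still-open variables together cover exactly {1, 2, 3, 4, 6, 7, 8} — 7 values for 7 variables — and 6 appears only in p's list, so p = 6.
The 6 still-open variables draw from only 6 values {1, 2, 3, 4, 7, 8}, so each is used; only g can be 2, hence g = 2.
The 5 still-open variables together cover exactly {1, 3, 4, 7, 8} — 5 values for 5 variables — and 4 appears only in d's list, so d = 4.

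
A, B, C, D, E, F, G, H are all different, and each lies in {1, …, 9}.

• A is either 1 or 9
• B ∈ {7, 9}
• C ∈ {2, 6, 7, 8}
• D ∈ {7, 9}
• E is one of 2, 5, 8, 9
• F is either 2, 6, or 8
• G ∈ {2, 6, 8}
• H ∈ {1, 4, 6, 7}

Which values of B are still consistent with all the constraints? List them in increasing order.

The 8 variables draw from only 8 values {1, 2, 4, 5, 6, 7, 8, 9}, so each is used; only H can be 4, hence H = 4.
Among the 7 still-open variables, 1 fits only A (and all 7 values in {1, 2, 5, 6, 7, 8, 9} must be used), so A = 1.
The 6 still-open variables together cover exactly {2, 5, 6, 7, 8, 9} — 6 values for 6 variables — and 5 appears only in E's list, so E = 5.
The 2 variables B and D are confined to {7, 9}, which locks those values in; drop them from C.
No further eliminations apply; B can still be any of 7, 9.

7, 9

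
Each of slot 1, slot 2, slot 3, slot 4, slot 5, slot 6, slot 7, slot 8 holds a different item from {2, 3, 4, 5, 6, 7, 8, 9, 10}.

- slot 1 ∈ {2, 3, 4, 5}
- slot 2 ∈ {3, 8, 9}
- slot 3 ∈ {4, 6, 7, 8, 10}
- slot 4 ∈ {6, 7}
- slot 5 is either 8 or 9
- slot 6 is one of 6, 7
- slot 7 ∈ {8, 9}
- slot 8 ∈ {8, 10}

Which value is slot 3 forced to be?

4

slot 4 and slot 6 between them cover only {6, 7} — a naked pair. Remove those values from slot 3.
slot 5 and slot 7 between them cover only {8, 9} — a naked pair. Remove those values from slot 2, slot 3, slot 8.
slot 2's domain is down to {3}, so slot 2 = 3. So slot 1 can't be 3.
slot 8's domain is down to {10}, so slot 8 = 10. So slot 3 can't be 10.
So slot 3 = 4.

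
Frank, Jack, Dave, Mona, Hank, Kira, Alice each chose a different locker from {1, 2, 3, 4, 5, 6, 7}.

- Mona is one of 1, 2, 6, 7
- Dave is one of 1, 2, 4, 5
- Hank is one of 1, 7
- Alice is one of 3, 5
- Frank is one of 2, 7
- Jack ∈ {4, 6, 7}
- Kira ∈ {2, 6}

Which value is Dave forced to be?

The 7 variables draw from only 7 values {1, 2, 3, 4, 5, 6, 7}, so each is used; only Alice can be 3, hence Alice = 3.
The 6 still-open variables draw from only 6 values {1, 2, 4, 5, 6, 7}, so each is used; only Dave can be 5, hence Dave = 5.

5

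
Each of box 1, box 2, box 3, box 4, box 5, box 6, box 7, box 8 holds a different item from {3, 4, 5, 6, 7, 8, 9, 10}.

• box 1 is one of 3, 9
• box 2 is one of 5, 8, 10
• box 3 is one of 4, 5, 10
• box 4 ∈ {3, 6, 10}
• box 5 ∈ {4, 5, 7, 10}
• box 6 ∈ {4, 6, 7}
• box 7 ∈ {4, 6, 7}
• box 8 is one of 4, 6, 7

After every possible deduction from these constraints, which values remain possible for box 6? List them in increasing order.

The 8 variables together cover exactly {3, 4, 5, 6, 7, 8, 9, 10} — 8 values for 8 variables — and 8 appears only in box 2's list, so box 2 = 8.
The 7 still-open variables draw from only 7 values {3, 4, 5, 6, 7, 9, 10}, so each is used; only box 1 can be 9, hence box 1 = 9.
The 6 still-open variables draw from only 6 values {3, 4, 5, 6, 7, 10}, so each is used; only box 4 can be 3, hence box 4 = 3.
The 3 variables box 6, box 7, box 8 are confined to {4, 6, 7}, which locks those values in; drop them from box 3, box 5.
No further eliminations apply; box 6 can still be any of 4, 6, 7.

4, 6, 7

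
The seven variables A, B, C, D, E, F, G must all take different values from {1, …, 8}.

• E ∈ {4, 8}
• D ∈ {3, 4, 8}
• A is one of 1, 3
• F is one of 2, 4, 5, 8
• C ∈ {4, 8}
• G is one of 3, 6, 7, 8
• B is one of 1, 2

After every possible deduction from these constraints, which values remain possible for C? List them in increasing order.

The 2 variables C and E are confined to {4, 8}, which locks those values in; drop them from D, F, G.
D must be 3 (only option left). Strike 3 from A, G.
A must be 1 (only option left). Strike 1 from B.
That leaves B = 2. Eliminate 2 elsewhere: F.
F has just one choice, so F = 5.
No further eliminations apply; C can still be any of 4, 8.

4, 8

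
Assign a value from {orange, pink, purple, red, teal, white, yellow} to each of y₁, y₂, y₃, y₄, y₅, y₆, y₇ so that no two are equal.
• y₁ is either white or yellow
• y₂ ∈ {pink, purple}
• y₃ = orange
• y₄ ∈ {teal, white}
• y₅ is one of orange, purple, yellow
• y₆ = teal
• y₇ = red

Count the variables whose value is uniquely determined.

7

y₃ has just one choice, so y₃ = orange. Remove orange from y₅.
y₆ must be teal (only option left). So y₄ can't be teal.
That leaves y₇ = red.
y₄ has just one choice, so y₄ = white. Remove white from y₁.
y₁ must be yellow (only option left). Remove yellow from y₅.
y₅ has just one choice, so y₅ = purple. Eliminate purple elsewhere: y₂.
y₂'s domain is down to {pink}, so y₂ = pink.
Every variable is fixed: y₁=yellow, y₂=pink, y₃=orange, y₄=white, y₅=purple, y₆=teal, y₇=red. That makes 7.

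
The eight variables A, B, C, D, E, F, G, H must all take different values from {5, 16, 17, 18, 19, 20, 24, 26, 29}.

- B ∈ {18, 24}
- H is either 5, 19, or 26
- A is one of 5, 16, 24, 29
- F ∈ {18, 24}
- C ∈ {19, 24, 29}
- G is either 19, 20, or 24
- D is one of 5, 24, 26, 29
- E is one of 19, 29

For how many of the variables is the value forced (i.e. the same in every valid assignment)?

The 8 variables together cover exactly {5, 16, 18, 19, 20, 24, 26, 29} — 8 values for 8 variables — and 16 appears only in A's list, so A = 16.
The 7 still-open variables draw from only 7 values {5, 18, 19, 20, 24, 26, 29}, so each is used; only G can be 20, hence G = 20.
The 2 variables B and F are confined to {18, 24}, which locks those values in; drop them from C, D.
C and E between them cover only {19, 29} — a naked pair. Remove those values from D, H.
Determined: A=16, G=20. The other variables each still have more than one consistent value. That makes 2.

2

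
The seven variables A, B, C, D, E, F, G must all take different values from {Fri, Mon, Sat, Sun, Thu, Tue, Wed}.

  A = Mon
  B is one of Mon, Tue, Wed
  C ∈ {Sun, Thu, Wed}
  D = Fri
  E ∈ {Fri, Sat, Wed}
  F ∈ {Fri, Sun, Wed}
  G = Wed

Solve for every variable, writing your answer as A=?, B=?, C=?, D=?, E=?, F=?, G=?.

A's domain is down to {Mon}, so A = Mon. Strike Mon from B.
D's domain is down to {Fri}, so D = Fri. Eliminate Fri elsewhere: E, F.
G must be Wed (only option left). So B, C, E, F can't be Wed.
B's domain is down to {Tue}, so B = Tue.
E must be Sat (only option left).
F must be Sun (only option left). Strike Sun from C.
C's domain is down to {Thu}, so C = Thu.

A=Mon, B=Tue, C=Thu, D=Fri, E=Sat, F=Sun, G=Wed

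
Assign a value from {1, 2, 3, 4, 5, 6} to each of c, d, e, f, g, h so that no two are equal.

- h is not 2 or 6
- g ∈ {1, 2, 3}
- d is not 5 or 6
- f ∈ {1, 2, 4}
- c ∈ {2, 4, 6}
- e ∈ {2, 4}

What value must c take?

6

The 6 variables draw from only 6 values {1, 2, 3, 4, 5, 6}, so each is used; only h can be 5, hence h = 5.
The 5 still-open variables together cover exactly {1, 2, 3, 4, 6} — 5 values for 5 variables — and 6 appears only in c's list, so c = 6.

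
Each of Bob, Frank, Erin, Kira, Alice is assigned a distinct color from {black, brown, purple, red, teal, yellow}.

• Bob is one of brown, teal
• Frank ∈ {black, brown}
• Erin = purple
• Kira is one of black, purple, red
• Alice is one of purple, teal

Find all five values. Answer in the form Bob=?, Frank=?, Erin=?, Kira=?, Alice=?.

Erin has just one choice, so Erin = purple. So Kira, Alice can't be purple.
Alice's domain is down to {teal}, so Alice = teal. Eliminate teal elsewhere: Bob.
Bob's domain is down to {brown}, so Bob = brown. So Frank can't be brown.
Frank's domain is down to {black}, so Frank = black. So Kira can't be black.
That leaves Kira = red.

Bob=brown, Frank=black, Erin=purple, Kira=red, Alice=teal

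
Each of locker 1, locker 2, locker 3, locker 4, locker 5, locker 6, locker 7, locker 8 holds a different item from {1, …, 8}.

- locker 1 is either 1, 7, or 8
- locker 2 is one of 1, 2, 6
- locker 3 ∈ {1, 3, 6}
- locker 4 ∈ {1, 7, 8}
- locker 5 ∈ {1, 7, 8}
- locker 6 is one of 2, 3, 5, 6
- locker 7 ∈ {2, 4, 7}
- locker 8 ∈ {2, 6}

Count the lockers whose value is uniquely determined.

Among the 8 variables, 4 fits only locker 7 (and all 8 values in {1, 2, 3, 4, 5, 6, 7, 8} must be used), so locker 7 = 4.
The 7 still-open variables draw from only 7 values {1, 2, 3, 5, 6, 7, 8}, so each is used; only locker 6 can be 5, hence locker 6 = 5.
Among the 6 still-open variables, 3 fits only locker 3 (and all 6 values in {1, 2, 3, 6, 7, 8} must be used), so locker 3 = 3.
locker 1, locker 4, locker 5 between them cover only {1, 7, 8} — a naked triple. Remove those values from locker 2.
Determined: locker 3=3, locker 6=5, locker 7=4. The other lockers each still have more than one consistent value. That makes 3.

3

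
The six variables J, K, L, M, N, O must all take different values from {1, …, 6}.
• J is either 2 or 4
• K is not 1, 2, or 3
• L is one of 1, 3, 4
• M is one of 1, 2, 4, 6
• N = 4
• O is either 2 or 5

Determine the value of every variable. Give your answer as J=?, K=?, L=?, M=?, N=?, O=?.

N's domain is down to {4}, so N = 4. Eliminate 4 elsewhere: J, K, L, M.
J's domain is down to {2}, so J = 2. Strike 2 from M, O.
O's domain is down to {5}, so O = 5. Remove 5 from K.
That leaves K = 6. So M can't be 6.
That leaves M = 1. Remove 1 from L.
That leaves L = 3.

J=2, K=6, L=3, M=1, N=4, O=5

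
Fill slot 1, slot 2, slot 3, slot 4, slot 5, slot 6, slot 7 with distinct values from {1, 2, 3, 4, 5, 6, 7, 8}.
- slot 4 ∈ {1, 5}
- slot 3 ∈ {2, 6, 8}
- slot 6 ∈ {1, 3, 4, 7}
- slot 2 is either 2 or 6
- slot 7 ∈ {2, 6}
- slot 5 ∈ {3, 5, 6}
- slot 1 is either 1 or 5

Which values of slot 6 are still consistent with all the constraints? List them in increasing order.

4, 7

slot 1 and slot 4 share exactly the 2 values {1, 5}; by pigeonhole those values go to them, so strike 1, 5 from slot 5, slot 6.
slot 2 and slot 7 share exactly the 2 values {2, 6}; by pigeonhole those values go to them, so strike 2, 6 from slot 3, slot 5.
That leaves slot 3 = 8.
That leaves slot 5 = 3. So slot 6 can't be 3.
No further eliminations apply; slot 6 can still be any of 4, 7.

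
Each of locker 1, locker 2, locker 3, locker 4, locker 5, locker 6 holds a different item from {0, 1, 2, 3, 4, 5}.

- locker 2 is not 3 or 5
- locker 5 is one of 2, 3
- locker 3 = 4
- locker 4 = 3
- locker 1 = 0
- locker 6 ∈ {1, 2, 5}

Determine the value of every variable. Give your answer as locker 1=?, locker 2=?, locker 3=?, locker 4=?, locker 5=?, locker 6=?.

locker 1=0, locker 2=1, locker 3=4, locker 4=3, locker 5=2, locker 6=5

locker 1 has just one choice, so locker 1 = 0. So locker 2 can't be 0.
locker 3 must be 4 (only option left). Strike 4 from locker 2.
locker 4 has just one choice, so locker 4 = 3. So locker 5 can't be 3.
That leaves locker 5 = 2. Remove 2 from locker 2, locker 6.
locker 2 has just one choice, so locker 2 = 1. Eliminate 1 elsewhere: locker 6.
locker 6 has just one choice, so locker 6 = 5.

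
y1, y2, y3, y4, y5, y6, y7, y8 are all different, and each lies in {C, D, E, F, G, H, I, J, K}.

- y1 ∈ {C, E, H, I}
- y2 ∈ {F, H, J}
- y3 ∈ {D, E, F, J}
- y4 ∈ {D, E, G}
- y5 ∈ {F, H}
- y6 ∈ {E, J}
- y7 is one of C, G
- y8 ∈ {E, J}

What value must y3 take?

D

The 8 variables together cover exactly {C, D, E, F, G, H, I, J} — 8 values for 8 variables — and I appears only in y1's list, so y1 = I.
Among the 7 still-open variables, C fits only y7 (and all 7 values in {C, D, E, F, G, H, J} must be used), so y7 = C.
Among the 6 still-open variables, G fits only y4 (and all 6 values in {D, E, F, G, H, J} must be used), so y4 = G.
The 5 still-open variables draw from only 5 values {D, E, F, H, J}, so each is used; only y3 can be D, hence y3 = D.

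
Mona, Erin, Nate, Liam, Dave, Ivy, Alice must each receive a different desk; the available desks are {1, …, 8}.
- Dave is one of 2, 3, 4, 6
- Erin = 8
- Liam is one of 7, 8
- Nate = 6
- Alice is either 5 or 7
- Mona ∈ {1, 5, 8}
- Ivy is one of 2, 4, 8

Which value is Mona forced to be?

1

Erin must be 8 (only option left). Remove 8 from Mona, Liam, Ivy.
Nate has just one choice, so Nate = 6. So Dave can't be 6.
Liam has just one choice, so Liam = 7. Eliminate 7 elsewhere: Alice.
That leaves Alice = 5. Remove 5 from Mona.
So Mona = 1.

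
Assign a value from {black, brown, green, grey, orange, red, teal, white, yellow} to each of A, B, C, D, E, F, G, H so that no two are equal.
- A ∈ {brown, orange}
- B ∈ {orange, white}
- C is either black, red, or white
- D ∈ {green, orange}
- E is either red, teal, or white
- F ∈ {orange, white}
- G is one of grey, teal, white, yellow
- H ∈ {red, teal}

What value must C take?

black

B and F share exactly the 2 values {orange, white}; by pigeonhole those values go to them, so strike orange, white from A, C, D, E, G.
A's domain is down to {brown}, so A = brown.
D's domain is down to {green}, so D = green.
E and H share exactly the 2 values {red, teal}; by pigeonhole those values go to them, so strike red, teal from C, G.
So C = black.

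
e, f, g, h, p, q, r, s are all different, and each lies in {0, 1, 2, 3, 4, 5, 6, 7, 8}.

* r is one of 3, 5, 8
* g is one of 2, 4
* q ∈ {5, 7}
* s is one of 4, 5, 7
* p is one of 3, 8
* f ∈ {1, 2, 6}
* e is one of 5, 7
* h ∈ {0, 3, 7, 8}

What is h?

The 2 variables e and q are confined to {5, 7}, which locks those values in; drop them from h, r, s.
s has just one choice, so s = 4. Strike 4 from g.
g's domain is down to {2}, so g = 2. So f can't be 2.
p and r share exactly the 2 values {3, 8}; by pigeonhole those values go to them, so strike 3, 8 from h.
So h = 0.

0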